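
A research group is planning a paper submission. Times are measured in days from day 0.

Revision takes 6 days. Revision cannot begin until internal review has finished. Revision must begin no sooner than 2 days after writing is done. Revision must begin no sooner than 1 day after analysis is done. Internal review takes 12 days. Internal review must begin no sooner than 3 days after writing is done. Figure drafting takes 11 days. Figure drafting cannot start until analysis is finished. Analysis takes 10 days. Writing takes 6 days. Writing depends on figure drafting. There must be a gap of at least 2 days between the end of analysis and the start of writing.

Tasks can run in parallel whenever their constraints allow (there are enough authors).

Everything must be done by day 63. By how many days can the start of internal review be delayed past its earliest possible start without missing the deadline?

15

Analysis can start immediately at day 0; it finishes at day 10.
Figure drafting waits on analysis (finishes day 10), so it starts at day 10 and finishes at 10 + 11 = day 21.
Writing has to wait for figure drafting (finishes day 21); analysis (finishes day 10, plus 2-day gap → day 12). The latest of these is day 21, so writing runs day 21 to 21 + 6 = day 27.
Internal review cannot begin until writing (finishes day 27, plus 3-day gap → day 30). It runs from day 30 to 30 + 12 = day 42.

Working backward from the deadline:
Revision must finish by day 63; it takes 6 days, so it must start by 63 − 6 = day 57.
Internal review feeds into revision (must start by day 57); so internal review must finish by day 57 and therefore start by day 45.
So internal review can start as early as day 30 and as late as day 45, giving 45 − 30 = 15 days of slack.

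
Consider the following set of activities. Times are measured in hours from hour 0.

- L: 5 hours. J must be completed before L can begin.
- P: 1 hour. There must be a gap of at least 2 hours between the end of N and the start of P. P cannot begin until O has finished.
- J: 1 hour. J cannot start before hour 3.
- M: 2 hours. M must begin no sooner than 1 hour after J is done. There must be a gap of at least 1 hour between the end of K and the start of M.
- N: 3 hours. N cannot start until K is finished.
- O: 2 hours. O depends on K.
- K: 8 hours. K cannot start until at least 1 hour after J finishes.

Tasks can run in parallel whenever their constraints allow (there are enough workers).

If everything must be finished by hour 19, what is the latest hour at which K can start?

M has no dependents, so it just needs to finish by hour 19. Starting by 19 − 2 = hour 17 achieves that.
P must finish by hour 19; it takes 1 hour, so it must start by 19 − 1 = hour 18.
Since P (must start by hour 18, minus 2-hour gap → hour 16) depends on it, N must finish by hour 16. Backing off its 3-hour duration gives a latest start of hour 13.
O has to be done before P (must start by hour 18). That means finishing by hour 18, i.e. starting by 18 − 2 = hour 16.
K feeds M (must start by hour 17, minus 1-hour gap → hour 16); N (must start by hour 13); O (must start by hour 16). Taking the minimum, K must finish by hour 13 and start by 13 − 8 = hour 5.

5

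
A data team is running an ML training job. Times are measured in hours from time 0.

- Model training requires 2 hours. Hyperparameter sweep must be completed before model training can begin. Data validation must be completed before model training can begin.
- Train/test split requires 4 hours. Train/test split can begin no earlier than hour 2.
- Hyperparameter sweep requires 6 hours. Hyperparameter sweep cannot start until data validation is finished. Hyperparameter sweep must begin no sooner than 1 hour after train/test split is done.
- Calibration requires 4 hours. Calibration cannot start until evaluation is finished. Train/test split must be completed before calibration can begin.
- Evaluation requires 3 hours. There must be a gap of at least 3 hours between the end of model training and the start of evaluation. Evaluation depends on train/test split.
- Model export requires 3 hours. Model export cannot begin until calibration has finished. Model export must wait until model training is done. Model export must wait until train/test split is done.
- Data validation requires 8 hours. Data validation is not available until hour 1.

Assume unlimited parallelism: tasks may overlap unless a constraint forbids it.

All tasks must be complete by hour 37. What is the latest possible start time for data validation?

Model export has no dependents, so it just needs to finish by hour 37. Starting by 37 − 3 = hour 34 achieves that.
Calibration feeds into model export (must start by hour 34); so calibration must finish by hour 34 and therefore start by hour 30.
Evaluation feeds into calibration (must start by hour 30); so evaluation must finish by hour 30 and therefore start by hour 27.
Model training has several dependents: evaluation (must start by hour 27, minus 3-hour gap → hour 24); model export (must start by hour 34). The earliest of those limits is hour 24, so model training must start by 24 − 2 = hour 22.
Hyperparameter sweep must finish before model training (must start by hour 22). With a 6-hour duration, hyperparameter sweep must start by 22 − 6 = hour 16.
Data validation feeds hyperparameter sweep (must start by hour 16); model training (must start by hour 22). Taking the minimum, data validation must finish by hour 16 and start by 16 − 8 = hour 8.

8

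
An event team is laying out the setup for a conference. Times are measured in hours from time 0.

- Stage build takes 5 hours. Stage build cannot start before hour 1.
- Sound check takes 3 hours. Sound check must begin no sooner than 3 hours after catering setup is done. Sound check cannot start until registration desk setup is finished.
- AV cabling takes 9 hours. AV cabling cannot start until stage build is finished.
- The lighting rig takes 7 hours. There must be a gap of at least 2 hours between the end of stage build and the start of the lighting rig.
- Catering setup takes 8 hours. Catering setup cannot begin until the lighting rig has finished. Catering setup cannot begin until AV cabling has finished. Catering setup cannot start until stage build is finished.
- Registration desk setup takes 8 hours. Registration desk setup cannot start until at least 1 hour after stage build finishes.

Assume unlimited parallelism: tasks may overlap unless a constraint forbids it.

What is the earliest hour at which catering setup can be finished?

23

After its own release at hour 1, stage build can start at hour 1 and finishes at hour 6.
After stage build (finishes hour 6), AV cabling can start at hour 6 and finishes at hour 15.
After stage build (finishes hour 6, plus 2-hour gap → hour 8), the lighting rig can start at hour 8 and finishes at hour 15.
Catering setup cannot start until the lighting rig (finishes hour 15); AV cabling (finishes hour 15); stage build (finishes hour 6). The controlling bound is hour 15, so catering setup finishes at 15 + 8 = hour 23.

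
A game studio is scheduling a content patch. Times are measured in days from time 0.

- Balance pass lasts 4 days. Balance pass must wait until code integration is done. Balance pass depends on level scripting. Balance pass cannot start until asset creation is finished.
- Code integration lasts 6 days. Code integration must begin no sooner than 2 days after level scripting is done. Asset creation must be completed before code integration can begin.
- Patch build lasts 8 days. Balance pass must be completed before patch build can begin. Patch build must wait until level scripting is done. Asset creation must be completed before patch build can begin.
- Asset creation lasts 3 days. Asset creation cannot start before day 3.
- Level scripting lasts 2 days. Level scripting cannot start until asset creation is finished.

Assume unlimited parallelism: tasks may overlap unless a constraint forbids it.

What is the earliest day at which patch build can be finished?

After its own release at day 3, asset creation can start at day 3 and finishes at day 6.
Level scripting waits on asset creation (finishes day 6), so it starts at day 6 and finishes at 6 + 2 = day 8.
For code integration: level scripting (finishes day 8, plus 2-day gap → day 10); asset creation (finishes day 6). Taking the maximum gives a start of day 10, and it finishes at 10 + 6 = day 16.
Balance pass cannot start until code integration (finishes day 16); level scripting (finishes day 8); asset creation (finishes day 6). The controlling bound is day 16, so balance pass finishes at 16 + 4 = day 20.
Patch build cannot start until balance pass (finishes day 20); level scripting (finishes day 8); asset creation (finishes day 6). The controlling bound is day 20, so patch build finishes at 20 + 8 = day 28.

28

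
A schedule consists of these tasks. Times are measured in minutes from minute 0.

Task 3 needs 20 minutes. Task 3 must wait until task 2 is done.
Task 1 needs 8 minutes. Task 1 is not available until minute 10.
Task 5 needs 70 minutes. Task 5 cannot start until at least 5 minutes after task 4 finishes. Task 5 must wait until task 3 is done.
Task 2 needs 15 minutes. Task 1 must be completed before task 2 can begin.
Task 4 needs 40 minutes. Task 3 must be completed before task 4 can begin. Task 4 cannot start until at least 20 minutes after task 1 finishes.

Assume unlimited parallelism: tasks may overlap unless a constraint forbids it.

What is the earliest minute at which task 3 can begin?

33

Task 1 cannot begin until its own release at minute 10. It runs from minute 10 to 10 + 8 = minute 18.
Task 2 cannot begin until task 1 (finishes minute 18). It runs from minute 18 to 18 + 15 = minute 33.
Task 3 waits on task 2 (finishes minute 33), so the earliest it can start is minute 33.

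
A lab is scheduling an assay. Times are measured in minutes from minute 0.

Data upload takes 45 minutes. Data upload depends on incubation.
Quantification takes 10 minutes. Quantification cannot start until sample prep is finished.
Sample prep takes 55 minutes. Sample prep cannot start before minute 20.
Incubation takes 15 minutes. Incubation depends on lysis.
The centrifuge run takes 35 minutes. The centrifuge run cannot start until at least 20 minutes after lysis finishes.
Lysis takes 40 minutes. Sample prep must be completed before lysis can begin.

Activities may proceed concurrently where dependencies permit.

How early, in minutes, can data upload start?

130

After its own release at minute 20, sample prep can start at minute 20 and finishes at minute 75.
Lysis cannot begin until sample prep (finishes minute 75). It runs from minute 75 to 75 + 40 = minute 115.
Incubation waits on lysis (finishes minute 115), so it starts at minute 115 and finishes at 115 + 15 = minute 130.
Data upload waits on incubation (finishes minute 130), so the earliest it can start is minute 130.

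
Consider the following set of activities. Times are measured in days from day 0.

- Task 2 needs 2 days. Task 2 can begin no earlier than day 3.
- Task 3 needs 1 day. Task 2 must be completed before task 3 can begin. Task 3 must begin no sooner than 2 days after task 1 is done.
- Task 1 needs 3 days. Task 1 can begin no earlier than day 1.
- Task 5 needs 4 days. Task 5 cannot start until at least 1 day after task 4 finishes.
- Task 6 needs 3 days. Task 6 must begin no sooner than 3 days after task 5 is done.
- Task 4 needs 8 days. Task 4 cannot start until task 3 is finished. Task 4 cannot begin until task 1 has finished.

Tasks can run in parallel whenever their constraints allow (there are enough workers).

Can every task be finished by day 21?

Task 2 waits on its own release at day 3, so it starts at day 3 and finishes at 3 + 2 = day 5.
Task 1 waits on its own release at day 1, so it starts at day 1 and finishes at 1 + 3 = day 4.
Task 3 has to wait for task 2 (finishes day 5); task 1 (finishes day 4, plus 2-day gap → day 6). The latest of these is day 6, so task 3 runs day 6 to 6 + 1 = day 7.
For task 4: task 3 (finishes day 7); task 1 (finishes day 4). Taking the maximum gives a start of day 7, and it finishes at 7 + 8 = day 15.
Task 5 cannot begin until task 4 (finishes day 15, plus 1-day gap → day 16). It runs from day 16 to 16 + 4 = day 20.
Task 6 waits on task 5 (finishes day 20, plus 3-day gap → day 23), so it starts at day 23 and finishes at 23 + 3 = day 26.
The earliest everything can be done is day 26, which is after the deadline of 21, so it is not possible.

No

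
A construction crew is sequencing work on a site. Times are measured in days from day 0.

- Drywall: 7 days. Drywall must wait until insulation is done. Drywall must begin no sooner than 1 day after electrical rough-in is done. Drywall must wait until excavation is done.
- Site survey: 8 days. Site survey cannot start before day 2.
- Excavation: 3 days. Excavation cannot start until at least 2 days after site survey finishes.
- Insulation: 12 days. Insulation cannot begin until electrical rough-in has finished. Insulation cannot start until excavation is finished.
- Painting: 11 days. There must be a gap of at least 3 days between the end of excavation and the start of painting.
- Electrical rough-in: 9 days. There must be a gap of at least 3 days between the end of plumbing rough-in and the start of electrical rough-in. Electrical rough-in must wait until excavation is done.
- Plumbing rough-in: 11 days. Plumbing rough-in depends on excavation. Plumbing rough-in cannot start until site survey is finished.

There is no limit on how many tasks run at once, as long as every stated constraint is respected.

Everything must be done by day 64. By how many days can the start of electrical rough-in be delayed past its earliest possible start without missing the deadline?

7

After its own release at day 2, site survey can start at day 2 and finishes at day 10.
Excavation cannot begin until site survey (finishes day 10, plus 2-day gap → day 12). It runs from day 12 to 12 + 3 = day 15.
Plumbing rough-in needs all of excavation (finishes day 15); site survey (finishes day 10). That puts its earliest start at day 15; it finishes at 15 + 11 = day 26.
Electrical rough-in has to wait for plumbing rough-in (finishes day 26, plus 3-day gap → day 29); excavation (finishes day 15). The latest of these is day 29, so electrical rough-in runs day 29 to 29 + 9 = day 38.

Working backward from the deadline:
To finish by day 64, drywall (duration 7) must start no later than day 57.
Insulation must finish before drywall (must start by day 57). With a 12-day duration, insulation must start by 57 − 12 = day 45.
Electrical rough-in feeds insulation (must start by day 45); drywall (must start by day 57, minus 1-day gap → day 56). Taking the minimum, electrical rough-in must finish by day 45 and start by 45 − 9 = day 36.
So electrical rough-in can start as early as day 29 and as late as day 36, giving 36 − 29 = 7 days of slack.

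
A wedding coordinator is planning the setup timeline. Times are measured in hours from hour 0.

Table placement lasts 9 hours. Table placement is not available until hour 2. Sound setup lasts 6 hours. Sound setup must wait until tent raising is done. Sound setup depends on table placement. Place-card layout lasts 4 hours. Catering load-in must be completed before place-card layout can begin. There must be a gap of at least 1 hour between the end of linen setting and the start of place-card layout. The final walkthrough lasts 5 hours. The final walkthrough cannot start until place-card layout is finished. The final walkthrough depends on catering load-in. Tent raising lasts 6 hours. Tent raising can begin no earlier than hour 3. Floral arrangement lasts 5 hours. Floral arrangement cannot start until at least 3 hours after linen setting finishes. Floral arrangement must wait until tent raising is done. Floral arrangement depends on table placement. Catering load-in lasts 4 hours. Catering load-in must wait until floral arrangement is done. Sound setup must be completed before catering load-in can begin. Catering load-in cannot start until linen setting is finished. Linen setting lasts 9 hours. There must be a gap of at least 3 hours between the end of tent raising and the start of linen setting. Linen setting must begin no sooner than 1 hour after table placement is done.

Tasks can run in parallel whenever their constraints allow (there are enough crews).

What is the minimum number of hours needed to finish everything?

42

Table placement cannot begin until its own release at hour 2. It runs from hour 2 to 2 + 9 = hour 11.
After its own release at hour 3, tent raising can start at hour 3 and finishes at hour 9.
Sound setup cannot start until tent raising (finishes hour 9); table placement (finishes hour 11). The controlling bound is hour 11, so sound setup finishes at 11 + 6 = hour 17.
Linen setting has to wait for tent raising (finishes hour 9, plus 3-hour gap → hour 12); table placement (finishes hour 11, plus 1-hour gap → hour 12). The latest of these is hour 12, so linen setting runs hour 12 to 12 + 9 = hour 21.
Floral arrangement has to wait for linen setting (finishes hour 21, plus 3-hour gap → hour 24); tent raising (finishes hour 9); table placement (finishes hour 11). The latest of these is hour 24, so floral arrangement runs hour 24 to 24 + 5 = hour 29.
Catering load-in needs all of floral arrangement (finishes hour 29); sound setup (finishes hour 17); linen setting (finishes hour 21). That puts its earliest start at hour 29; it finishes at 29 + 4 = hour 33.
Place-card layout has to wait for catering load-in (finishes hour 33); linen setting (finishes hour 21, plus 1-hour gap → hour 22). The latest of these is hour 33, so place-card layout runs hour 33 to 33 + 4 = hour 37.
The final walkthrough has to wait for place-card layout (finishes hour 37); catering load-in (finishes hour 33). The latest of these is hour 37, so the final walkthrough runs hour 37 to 37 + 5 = hour 42.
All tasks are finished once the last one completes. Finish times: Tent raising at 9, Table placement at 11, Linen setting at 21, Floral arrangement at 29, Sound setup at 17, Catering load-in at 33, Place-card layout at 37, The final walkthrough at 42. The latest is hour 42.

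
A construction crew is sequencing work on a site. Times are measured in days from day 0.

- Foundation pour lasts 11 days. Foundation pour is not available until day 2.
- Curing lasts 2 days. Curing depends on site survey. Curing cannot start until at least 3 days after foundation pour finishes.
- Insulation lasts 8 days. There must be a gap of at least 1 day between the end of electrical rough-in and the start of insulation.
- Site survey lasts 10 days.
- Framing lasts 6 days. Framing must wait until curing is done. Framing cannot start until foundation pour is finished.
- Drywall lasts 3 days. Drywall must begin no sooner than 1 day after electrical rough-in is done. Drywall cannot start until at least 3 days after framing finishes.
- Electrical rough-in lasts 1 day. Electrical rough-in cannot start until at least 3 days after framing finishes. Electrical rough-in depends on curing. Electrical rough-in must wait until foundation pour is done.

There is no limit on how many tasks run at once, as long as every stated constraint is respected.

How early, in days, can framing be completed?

Foundation pour cannot begin until its own release at day 2. It runs from day 2 to 2 + 11 = day 13.
Site survey can start immediately at day 0; it finishes at day 10.
Curing cannot start until site survey (finishes day 10); foundation pour (finishes day 13, plus 3-day gap → day 16). The controlling bound is day 16, so curing finishes at 16 + 2 = day 18.
Framing cannot start until curing (finishes day 18); foundation pour (finishes day 13). The controlling bound is day 18, so framing finishes at 18 + 6 = day 24.

24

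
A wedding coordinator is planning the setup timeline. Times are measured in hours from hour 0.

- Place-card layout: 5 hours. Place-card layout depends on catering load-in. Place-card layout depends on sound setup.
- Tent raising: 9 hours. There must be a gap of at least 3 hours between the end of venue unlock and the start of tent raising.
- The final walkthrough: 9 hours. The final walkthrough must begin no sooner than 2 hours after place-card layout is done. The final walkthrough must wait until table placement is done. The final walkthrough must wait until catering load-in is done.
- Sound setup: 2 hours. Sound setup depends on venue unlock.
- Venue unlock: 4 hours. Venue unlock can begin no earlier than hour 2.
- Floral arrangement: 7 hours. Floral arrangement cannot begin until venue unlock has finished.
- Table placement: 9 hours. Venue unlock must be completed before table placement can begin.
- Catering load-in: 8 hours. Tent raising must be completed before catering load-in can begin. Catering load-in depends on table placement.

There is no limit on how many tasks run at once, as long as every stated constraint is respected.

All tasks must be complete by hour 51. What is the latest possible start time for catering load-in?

27

The final walkthrough must finish by hour 51; it takes 9 hours, so it must start by 51 − 9 = hour 42.
Since the final walkthrough (must start by hour 42, minus 2-hour gap → hour 40) depends on it, place-card layout must finish by hour 40. Backing off its 5-hour duration gives a latest start of hour 35.
For catering load-in: place-card layout (must start by hour 35); the final walkthrough (must start by hour 42). The most restrictive is hour 35; with an 8-hour duration, catering load-in must start by hour 27.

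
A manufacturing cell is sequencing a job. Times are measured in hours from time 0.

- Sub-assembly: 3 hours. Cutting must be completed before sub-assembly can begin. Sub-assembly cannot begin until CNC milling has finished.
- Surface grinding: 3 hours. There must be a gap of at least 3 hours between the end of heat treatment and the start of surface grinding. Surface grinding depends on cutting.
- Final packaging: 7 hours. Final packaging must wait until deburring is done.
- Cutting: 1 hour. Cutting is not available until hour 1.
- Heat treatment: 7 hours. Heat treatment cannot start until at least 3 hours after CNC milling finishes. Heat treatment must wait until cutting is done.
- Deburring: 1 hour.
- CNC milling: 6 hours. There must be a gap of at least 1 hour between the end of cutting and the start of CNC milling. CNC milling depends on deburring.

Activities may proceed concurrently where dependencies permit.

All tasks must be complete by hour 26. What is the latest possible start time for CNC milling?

4

Surface grinding has no dependents, so it just needs to finish by hour 26. Starting by 26 − 3 = hour 23 achieves that.
Since surface grinding (must start by hour 23, minus 3-hour gap → hour 20) depends on it, heat treatment must finish by hour 20. Backing off its 7-hour duration gives a latest start of hour 13.
Sub-assembly has no dependents, so it just needs to finish by hour 26. Starting by 26 − 3 = hour 23 achieves that.
CNC milling must finish in time for heat treatment (must start by hour 13, minus 3-hour gap → hour 10); sub-assembly (must start by hour 23). The tightest is hour 10, so CNC milling must start by 10 − 6 = hour 4.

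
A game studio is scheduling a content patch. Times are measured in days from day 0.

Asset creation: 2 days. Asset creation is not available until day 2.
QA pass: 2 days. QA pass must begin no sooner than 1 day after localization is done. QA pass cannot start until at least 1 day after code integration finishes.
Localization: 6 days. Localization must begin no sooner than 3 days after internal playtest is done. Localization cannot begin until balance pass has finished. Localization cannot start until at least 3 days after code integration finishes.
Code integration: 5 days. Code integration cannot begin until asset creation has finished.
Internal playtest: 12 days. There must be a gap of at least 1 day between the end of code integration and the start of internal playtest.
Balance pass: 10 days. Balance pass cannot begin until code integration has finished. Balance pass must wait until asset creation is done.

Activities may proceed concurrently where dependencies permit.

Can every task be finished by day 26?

Asset creation cannot begin until its own release at day 2. It runs from day 2 to 2 + 2 = day 4.
Code integration cannot begin until asset creation (finishes day 4). It runs from day 4 to 4 + 5 = day 9.
Balance pass has to wait for code integration (finishes day 9); asset creation (finishes day 4). The latest of these is day 9, so balance pass runs day 9 to 9 + 10 = day 19.
After code integration (finishes day 9, plus 1-day gap → day 10), internal playtest can start at day 10 and finishes at day 22.
Localization cannot start until internal playtest (finishes day 22, plus 3-day gap → day 25); balance pass (finishes day 19); code integration (finishes day 9, plus 3-day gap → day 12). The controlling bound is day 25, so localization finishes at 25 + 6 = day 31.
For QA pass: localization (finishes day 31, plus 1-day gap → day 32); code integration (finishes day 9, plus 1-day gap → day 10). Taking the maximum gives a start of day 32, and it finishes at 32 + 2 = day 34.
The earliest everything can be done is day 34, which is after the deadline of 26, so it is not possible.

No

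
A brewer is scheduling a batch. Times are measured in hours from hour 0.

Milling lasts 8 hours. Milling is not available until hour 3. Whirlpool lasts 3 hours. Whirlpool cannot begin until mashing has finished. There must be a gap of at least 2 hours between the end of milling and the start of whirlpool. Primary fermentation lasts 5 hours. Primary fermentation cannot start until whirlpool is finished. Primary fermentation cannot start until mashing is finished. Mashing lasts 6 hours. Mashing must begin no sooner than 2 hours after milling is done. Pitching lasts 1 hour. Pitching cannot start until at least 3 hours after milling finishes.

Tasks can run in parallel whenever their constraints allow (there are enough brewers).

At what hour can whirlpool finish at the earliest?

Milling waits on its own release at hour 3, so it starts at hour 3 and finishes at 3 + 8 = hour 11.
Mashing cannot begin until milling (finishes hour 11, plus 2-hour gap → hour 13). It runs from hour 13 to 13 + 6 = hour 19.
Whirlpool cannot start until mashing (finishes hour 19); milling (finishes hour 11, plus 2-hour gap → hour 13). The controlling bound is hour 19, so whirlpool finishes at 19 + 3 = hour 22.

22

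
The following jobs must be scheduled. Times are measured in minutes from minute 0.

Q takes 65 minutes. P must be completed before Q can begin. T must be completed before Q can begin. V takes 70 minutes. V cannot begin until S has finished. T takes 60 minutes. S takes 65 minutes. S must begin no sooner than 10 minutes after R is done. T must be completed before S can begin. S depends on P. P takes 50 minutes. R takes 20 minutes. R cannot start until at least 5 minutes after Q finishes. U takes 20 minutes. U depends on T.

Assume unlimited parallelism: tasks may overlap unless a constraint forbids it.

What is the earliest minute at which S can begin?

160

T has no prerequisites, so it starts at minute 0 and finishes at minute 60.
P has no prerequisites, so it starts at minute 0 and finishes at minute 50.
Q cannot start until P (finishes minute 50); T (finishes minute 60). The controlling bound is minute 60, so Q finishes at 60 + 65 = minute 125.
After Q (finishes minute 125, plus 5-minute gap → minute 130), R can start at minute 130 and finishes at minute 150.
S waits on R (finishes minute 150, plus 10-minute gap → minute 160); T (finishes minute 60); P (finishes minute 50). The latest of these is minute 160, which is the earliest S can start.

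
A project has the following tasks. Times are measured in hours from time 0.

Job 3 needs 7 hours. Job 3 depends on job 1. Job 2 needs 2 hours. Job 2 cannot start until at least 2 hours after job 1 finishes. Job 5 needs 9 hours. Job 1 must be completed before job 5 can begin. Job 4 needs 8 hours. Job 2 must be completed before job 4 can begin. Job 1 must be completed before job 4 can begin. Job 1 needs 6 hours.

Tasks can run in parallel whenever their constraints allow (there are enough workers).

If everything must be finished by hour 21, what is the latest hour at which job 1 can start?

Job 4 must finish by hour 21; it takes 8 hours, so it must start by 21 − 8 = hour 13.
Job 2 feeds into job 4 (must start by hour 13); so job 2 must finish by hour 13 and therefore start by hour 11.
To finish by hour 21, job 3 (duration 7) must start no later than hour 14.
To finish by hour 21, job 5 (duration 9) must start no later than hour 12.
Job 1 must finish in time for job 2 (must start by hour 11, minus 2-hour gap → hour 9); job 3 (must start by hour 14); job 4 (must start by hour 13); job 5 (must start by hour 12). The tightest is hour 9, so job 1 must start by 9 − 6 = hour 3.

3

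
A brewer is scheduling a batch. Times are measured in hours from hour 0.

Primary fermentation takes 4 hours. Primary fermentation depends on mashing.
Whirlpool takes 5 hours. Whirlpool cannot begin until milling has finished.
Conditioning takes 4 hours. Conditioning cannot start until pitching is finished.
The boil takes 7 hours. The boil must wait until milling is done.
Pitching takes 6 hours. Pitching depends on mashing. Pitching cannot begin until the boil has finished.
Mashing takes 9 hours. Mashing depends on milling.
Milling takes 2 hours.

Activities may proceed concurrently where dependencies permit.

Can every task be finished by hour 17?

No

Milling has no prerequisites, so it starts at hour 0 and finishes at hour 2.
Whirlpool cannot begin until milling (finishes hour 2). It runs from hour 2 to 2 + 5 = hour 7.
After milling (finishes hour 2), the boil can start at hour 2 and finishes at hour 9.
Mashing waits on milling (finishes hour 2), so it starts at hour 2 and finishes at 2 + 9 = hour 11.
Primary fermentation waits on mashing (finishes hour 11), so it starts at hour 11 and finishes at 11 + 4 = hour 15.
Pitching needs all of mashing (finishes hour 11); the boil (finishes hour 9). That puts its earliest start at hour 11; it finishes at 11 + 6 = hour 17.
Conditioning waits on pitching (finishes hour 17), so it starts at hour 17 and finishes at 17 + 4 = hour 21.
The earliest everything can be done is hour 21, which is after the deadline of 17, so it is not possible.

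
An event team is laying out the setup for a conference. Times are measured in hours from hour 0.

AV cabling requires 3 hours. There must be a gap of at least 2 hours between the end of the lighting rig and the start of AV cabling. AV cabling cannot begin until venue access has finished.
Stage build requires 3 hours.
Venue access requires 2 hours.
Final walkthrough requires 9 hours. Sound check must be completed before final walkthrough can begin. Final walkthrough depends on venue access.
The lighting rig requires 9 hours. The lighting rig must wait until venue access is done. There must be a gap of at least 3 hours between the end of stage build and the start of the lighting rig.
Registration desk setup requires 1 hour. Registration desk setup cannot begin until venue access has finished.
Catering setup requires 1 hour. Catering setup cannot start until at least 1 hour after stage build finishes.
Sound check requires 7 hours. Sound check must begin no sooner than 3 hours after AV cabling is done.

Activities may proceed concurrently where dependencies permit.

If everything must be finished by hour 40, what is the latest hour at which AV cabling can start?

To finish by hour 40, final walkthrough (duration 9) must start no later than hour 31.
Sound check must finish before final walkthrough (must start by hour 31). With a 7-hour duration, sound check must start by 31 − 7 = hour 24.
AV cabling must finish before sound check (must start by hour 24, minus 3-hour gap → hour 21). With a 3-hour duration, AV cabling must start by 21 − 3 = hour 18.

18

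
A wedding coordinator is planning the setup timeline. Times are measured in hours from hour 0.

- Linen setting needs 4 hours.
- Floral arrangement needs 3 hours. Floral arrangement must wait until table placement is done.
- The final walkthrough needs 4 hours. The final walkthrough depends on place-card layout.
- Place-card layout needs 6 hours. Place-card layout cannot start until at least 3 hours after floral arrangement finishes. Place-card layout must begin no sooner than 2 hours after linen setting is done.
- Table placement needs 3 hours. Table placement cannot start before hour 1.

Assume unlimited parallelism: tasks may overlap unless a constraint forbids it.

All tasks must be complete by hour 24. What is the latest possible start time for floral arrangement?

8

To finish by hour 24, the final walkthrough (duration 4) must start no later than hour 20.
Place-card layout has to be done before the final walkthrough (must start by hour 20). That means finishing by hour 20, i.e. starting by 20 − 6 = hour 14.
Floral arrangement feeds into place-card layout (must start by hour 14, minus 3-hour gap → hour 11); so floral arrangement must finish by hour 11 and therefore start by hour 8.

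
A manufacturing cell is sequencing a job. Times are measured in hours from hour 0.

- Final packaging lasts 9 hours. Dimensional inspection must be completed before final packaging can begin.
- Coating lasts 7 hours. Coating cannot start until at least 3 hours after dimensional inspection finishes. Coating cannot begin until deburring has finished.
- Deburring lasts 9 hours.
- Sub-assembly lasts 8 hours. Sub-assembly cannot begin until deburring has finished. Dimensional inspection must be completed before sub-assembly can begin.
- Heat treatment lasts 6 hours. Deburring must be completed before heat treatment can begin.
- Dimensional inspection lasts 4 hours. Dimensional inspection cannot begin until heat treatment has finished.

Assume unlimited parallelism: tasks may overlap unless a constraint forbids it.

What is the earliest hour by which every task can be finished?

Deburring can start immediately at hour 0; it finishes at hour 9.
Heat treatment waits on deburring (finishes hour 9), so it starts at hour 9 and finishes at 9 + 6 = hour 15.
Dimensional inspection cannot begin until heat treatment (finishes hour 15). It runs from hour 15 to 15 + 4 = hour 19.
Final packaging cannot begin until dimensional inspection (finishes hour 19). It runs from hour 19 to 19 + 9 = hour 28.
For sub-assembly: deburring (finishes hour 9); dimensional inspection (finishes hour 19). Taking the maximum gives a start of hour 19, and it finishes at 19 + 8 = hour 27.
Coating has to wait for dimensional inspection (finishes hour 19, plus 3-hour gap → hour 22); deburring (finishes hour 9). The latest of these is hour 22, so coating runs hour 22 to 22 + 7 = hour 29.
All tasks are finished once the last one completes. Finish times: Deburring at 9, Heat treatment at 15, Dimensional inspection at 19, Coating at 29, Sub-assembly at 27, Final packaging at 28. The latest is hour 29.

29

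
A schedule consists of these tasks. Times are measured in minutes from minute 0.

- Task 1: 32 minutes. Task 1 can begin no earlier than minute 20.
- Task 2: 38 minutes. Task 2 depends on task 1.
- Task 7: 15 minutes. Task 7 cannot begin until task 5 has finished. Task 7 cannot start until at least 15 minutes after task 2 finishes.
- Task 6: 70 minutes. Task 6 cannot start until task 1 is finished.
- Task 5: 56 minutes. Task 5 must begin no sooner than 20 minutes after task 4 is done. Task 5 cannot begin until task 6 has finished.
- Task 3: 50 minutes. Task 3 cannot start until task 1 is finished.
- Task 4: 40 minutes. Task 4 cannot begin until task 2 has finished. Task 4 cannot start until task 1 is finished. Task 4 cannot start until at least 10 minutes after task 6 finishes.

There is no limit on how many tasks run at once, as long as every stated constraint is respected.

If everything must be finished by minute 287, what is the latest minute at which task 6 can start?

76

Task 7 has no dependents, so it just needs to finish by minute 287. Starting by 287 − 15 = minute 272 achieves that.
Since task 7 (must start by minute 272) depends on it, task 5 must finish by minute 272. Backing off its 56-minute duration gives a latest start of minute 216.
Since task 5 (must start by minute 216, minus 20-minute gap → minute 196) depends on it, task 4 must finish by minute 196. Backing off its 40-minute duration gives a latest start of minute 156.
Task 6 must finish in time for task 4 (must start by minute 156, minus 10-minute gap → minute 146); task 5 (must start by minute 216). The tightest is minute 146, so task 6 must start by 146 − 70 = minute 76.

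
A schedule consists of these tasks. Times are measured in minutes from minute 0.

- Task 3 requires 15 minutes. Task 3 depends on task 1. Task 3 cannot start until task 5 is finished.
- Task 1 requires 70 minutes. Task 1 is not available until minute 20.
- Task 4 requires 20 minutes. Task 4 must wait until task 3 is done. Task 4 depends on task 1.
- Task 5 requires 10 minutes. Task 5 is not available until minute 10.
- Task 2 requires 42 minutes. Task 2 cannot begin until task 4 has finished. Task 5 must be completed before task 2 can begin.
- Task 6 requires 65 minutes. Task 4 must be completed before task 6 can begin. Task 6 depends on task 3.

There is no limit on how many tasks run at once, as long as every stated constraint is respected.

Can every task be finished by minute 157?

No

Task 5 waits on its own release at minute 10, so it starts at minute 10 and finishes at 10 + 10 = minute 20.
After its own release at minute 20, task 1 can start at minute 20 and finishes at minute 90.
Task 3 cannot start until task 1 (finishes minute 90); task 5 (finishes minute 20). The controlling bound is minute 90, so task 3 finishes at 90 + 15 = minute 105.
Task 4 needs all of task 3 (finishes minute 105); task 1 (finishes minute 90). That puts its earliest start at minute 105; it finishes at 105 + 20 = minute 125.
Task 6 cannot start until task 4 (finishes minute 125); task 3 (finishes minute 105). The controlling bound is minute 125, so task 6 finishes at 125 + 65 = minute 190.
Task 2 cannot start until task 4 (finishes minute 125); task 5 (finishes minute 20). The controlling bound is minute 125, so task 2 finishes at 125 + 42 = minute 167.
The earliest everything can be done is minute 190, which is after the deadline of 157, so it is not possible.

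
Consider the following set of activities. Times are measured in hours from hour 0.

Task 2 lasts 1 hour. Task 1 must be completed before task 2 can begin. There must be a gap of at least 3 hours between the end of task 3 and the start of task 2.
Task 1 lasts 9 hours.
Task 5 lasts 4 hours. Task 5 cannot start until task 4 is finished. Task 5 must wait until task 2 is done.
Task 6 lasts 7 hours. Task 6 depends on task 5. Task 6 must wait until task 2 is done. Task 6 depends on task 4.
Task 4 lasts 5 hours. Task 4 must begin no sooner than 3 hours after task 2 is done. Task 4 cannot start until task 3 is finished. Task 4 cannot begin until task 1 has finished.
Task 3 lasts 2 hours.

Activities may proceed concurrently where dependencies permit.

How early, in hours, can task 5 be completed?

22

Task 3 has no prerequisites, so it starts at hour 0 and finishes at hour 2.
Nothing blocks task 1, so it runs from hour 0 to hour 9.
Task 2 has to wait for task 1 (finishes hour 9); task 3 (finishes hour 2, plus 3-hour gap → hour 5). The latest of these is hour 9, so task 2 runs hour 9 to 9 + 1 = hour 10.
Task 4 has to wait for task 2 (finishes hour 10, plus 3-hour gap → hour 13); task 3 (finishes hour 2); task 1 (finishes hour 9). The latest of these is hour 13, so task 4 runs hour 13 to 13 + 5 = hour 18.
Task 5 has to wait for task 4 (finishes hour 18); task 2 (finishes hour 10). The latest of these is hour 18, so task 5 runs hour 18 to 18 + 4 = hour 22.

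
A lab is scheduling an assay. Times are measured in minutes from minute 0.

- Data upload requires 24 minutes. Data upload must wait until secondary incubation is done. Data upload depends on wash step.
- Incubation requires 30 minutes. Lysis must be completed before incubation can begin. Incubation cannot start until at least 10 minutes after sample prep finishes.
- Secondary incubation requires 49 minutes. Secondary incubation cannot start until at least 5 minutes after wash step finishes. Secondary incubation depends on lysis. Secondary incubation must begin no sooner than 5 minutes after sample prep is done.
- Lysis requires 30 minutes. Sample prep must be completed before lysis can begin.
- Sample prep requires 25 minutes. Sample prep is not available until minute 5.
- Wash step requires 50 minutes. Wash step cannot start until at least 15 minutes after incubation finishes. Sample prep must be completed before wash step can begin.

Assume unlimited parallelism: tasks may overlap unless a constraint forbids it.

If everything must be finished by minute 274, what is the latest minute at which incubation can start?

101

Data upload has no dependents, so it just needs to finish by minute 274. Starting by 274 − 24 = minute 250 achieves that.
Since data upload (must start by minute 250) depends on it, secondary incubation must finish by minute 250. Backing off its 49-minute duration gives a latest start of minute 201.
Wash step has several dependents: secondary incubation (must start by minute 201, minus 5-minute gap → minute 196); data upload (must start by minute 250). The earliest of those limits is minute 196, so wash step must start by 196 − 50 = minute 146.
Since wash step (must start by minute 146, minus 15-minute gap → minute 131) depends on it, incubation must finish by minute 131. Backing off its 30-minute duration gives a latest start of minute 101.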